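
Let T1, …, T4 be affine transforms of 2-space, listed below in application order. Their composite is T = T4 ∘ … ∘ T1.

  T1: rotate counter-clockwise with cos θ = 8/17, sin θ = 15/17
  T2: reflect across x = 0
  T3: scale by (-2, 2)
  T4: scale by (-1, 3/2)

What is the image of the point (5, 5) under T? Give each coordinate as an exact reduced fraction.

T(p) = (70/17, 345/17)

T1 rotate counter-clockwise with cos θ = 8/17, sin θ = 15/17: (5, 5) → (-35/17, 115/17)
T2 reflect across x = 0: (-35/17, 115/17) → (35/17, 115/17)
T3 scale by (-2, 2): (35/17, 115/17) → (-70/17, 230/17)
T4 scale by (-1, 3/2): (-70/17, 230/17) → (70/17, 345/17)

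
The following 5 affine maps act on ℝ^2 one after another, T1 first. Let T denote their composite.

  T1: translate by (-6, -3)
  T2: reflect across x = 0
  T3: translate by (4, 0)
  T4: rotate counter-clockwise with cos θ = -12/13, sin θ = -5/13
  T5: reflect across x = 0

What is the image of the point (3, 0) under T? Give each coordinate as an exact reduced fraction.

T(p) = (99/13, 1/13)

T1 translate by (-6, -3): (3, 0) → (-3, -3)
T2 reflect across x = 0: (-3, -3) → (3, -3)
T3 translate by (4, 0): (3, -3) → (7, -3)
T4 rotate counter-clockwise with cos θ = -12/13, sin θ = -5/13: (7, -3) → (-99/13, 1/13)
T5 reflect across x = 0: (-99/13, 1/13) → (99/13, 1/13)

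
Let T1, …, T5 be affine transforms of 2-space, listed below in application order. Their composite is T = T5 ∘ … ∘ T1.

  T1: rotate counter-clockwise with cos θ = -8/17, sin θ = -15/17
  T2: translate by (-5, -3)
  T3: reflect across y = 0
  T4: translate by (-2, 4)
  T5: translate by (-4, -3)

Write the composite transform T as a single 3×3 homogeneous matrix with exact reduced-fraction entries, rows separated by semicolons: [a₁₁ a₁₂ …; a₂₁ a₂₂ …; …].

T = [-8/17 15/17 -11; 15/17 8/17 4; 0 0 1]

T1 = [-8/17 15/17 0; -15/17 -8/17 0; 0 0 1]
T2·T1 = [-8/17 15/17 -5; -15/17 -8/17 -3; 0 0 1]
T3·…·T1 = [-8/17 15/17 -5; 15/17 8/17 3; 0 0 1]
T4·…·T1 = [-8/17 15/17 -7; 15/17 8/17 7; 0 0 1]
T5·…·T1 = [-8/17 15/17 -11; 15/17 8/17 4; 0 0 1]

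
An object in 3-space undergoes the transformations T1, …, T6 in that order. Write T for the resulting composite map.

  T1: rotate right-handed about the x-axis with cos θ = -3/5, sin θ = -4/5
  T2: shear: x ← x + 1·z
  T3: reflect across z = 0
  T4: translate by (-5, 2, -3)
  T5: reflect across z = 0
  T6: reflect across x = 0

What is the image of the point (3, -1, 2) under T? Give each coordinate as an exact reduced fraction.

T(p) = (12/5, 21/5, 13/5)

T1 rotate right-handed about the x-axis with cos θ = -3/5, sin θ = -4/5: (3, -1, 2) → (3, 11/5, -2/5)
T2 shear: x ← x + 1·z: (3, 11/5, -2/5) → (13/5, 11/5, -2/5)
T3 reflect across z = 0: (13/5, 11/5, -2/5) → (13/5, 11/5, 2/5)
T4 translate by (-5, 2, -3): (13/5, 11/5, 2/5) → (-12/5, 21/5, -13/5)
T5 reflect across z = 0: (-12/5, 21/5, -13/5) → (-12/5, 21/5, 13/5)
T6 reflect across x = 0: (-12/5, 21/5, 13/5) → (12/5, 21/5, 13/5)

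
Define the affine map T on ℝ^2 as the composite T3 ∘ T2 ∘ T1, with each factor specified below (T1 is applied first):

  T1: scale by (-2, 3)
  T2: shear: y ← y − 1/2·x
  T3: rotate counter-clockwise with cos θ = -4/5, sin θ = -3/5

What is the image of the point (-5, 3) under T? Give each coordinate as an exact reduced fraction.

T1 scale by (-2, 3): (-5, 3) → (10, 9)
T2 shear: y ← y − 1/2·x: (10, 9) → (10, 4)
T3 rotate counter-clockwise with cos θ = -4/5, sin θ = -3/5: (10, 4) → (-28/5, -46/5)

T(p) = (-28/5, -46/5)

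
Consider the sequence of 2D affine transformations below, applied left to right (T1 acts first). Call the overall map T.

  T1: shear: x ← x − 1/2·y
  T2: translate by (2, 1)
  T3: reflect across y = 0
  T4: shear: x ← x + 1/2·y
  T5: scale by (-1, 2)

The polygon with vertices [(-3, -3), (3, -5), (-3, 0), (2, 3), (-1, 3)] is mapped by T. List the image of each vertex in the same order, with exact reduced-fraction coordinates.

image vertices: (-3/2, 4), (-19/2, 8), (3/2, -2), (-1/2, -8), (5/2, -8)

T1 shear: x ← x − 1/2·y: (-3, -3) → (-3/2, -3); (3, -5) → (11/2, -5); (-3, 0) → (-3, 0); (2, 3) → (1/2, 3); (-1, 3) → (-5/2, 3)
T2 translate by (2, 1): (-3/2, -3) → (1/2, -2); (11/2, -5) → (15/2, -4); (-3, 0) → (-1, 1); (1/2, 3) → (5/2, 4); (-5/2, 3) → (-1/2, 4)
T3 reflect across y = 0: (1/2, -2) → (1/2, 2); (15/2, -4) → (15/2, 4); (-1, 1) → (-1, -1); (5/2, 4) → (5/2, -4); (-1/2, 4) → (-1/2, -4)
T4 shear: x ← x + 1/2·y: (1/2, 2) → (3/2, 2); (15/2, 4) → (19/2, 4); (-1, -1) → (-3/2, -1); (5/2, -4) → (1/2, -4); (-1/2, -4) → (-5/2, -4)
T5 scale by (-1, 2): (3/2, 2) → (-3/2, 4); (19/2, 4) → (-19/2, 8); (-3/2, -1) → (3/2, -2); (1/2, -4) → (-1/2, -8); (-5/2, -4) → (5/2, -8)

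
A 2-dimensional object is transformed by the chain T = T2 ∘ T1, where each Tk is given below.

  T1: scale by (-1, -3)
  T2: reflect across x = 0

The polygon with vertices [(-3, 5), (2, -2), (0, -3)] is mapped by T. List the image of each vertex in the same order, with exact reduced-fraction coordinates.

T1 scale by (-1, -3): (-3, 5) → (3, -15); (2, -2) → (-2, 6); (0, -3) → (0, 9)
T2 reflect across x = 0: (3, -15) → (-3, -15); (-2, 6) → (2, 6); (0, 9) → (0, 9)

image vertices: (-3, -15), (2, 6), (0, 9)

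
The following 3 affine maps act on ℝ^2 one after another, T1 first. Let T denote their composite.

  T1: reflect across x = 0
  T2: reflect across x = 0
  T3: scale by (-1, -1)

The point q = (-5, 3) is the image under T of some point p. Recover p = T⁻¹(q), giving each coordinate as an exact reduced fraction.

p = (5, -3)

T1 = [-1 0 0; 0 1 0; 0 0 1]
T2·T1 = [1 0 0; 0 1 0; 0 0 1]
T3·…·T1 = [-1 0 0; 0 -1 0; 0 0 1]
det M = 1; M⁻¹ = [-1 0 0; 0 -1 0; 0 0 1]
M⁻¹ · (-5, 3)ᵀ = (5, -3)ᵀ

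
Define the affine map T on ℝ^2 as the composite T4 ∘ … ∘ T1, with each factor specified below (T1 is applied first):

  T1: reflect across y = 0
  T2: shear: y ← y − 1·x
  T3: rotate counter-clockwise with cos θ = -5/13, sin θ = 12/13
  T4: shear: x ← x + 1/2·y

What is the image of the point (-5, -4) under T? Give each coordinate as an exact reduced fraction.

T(p) = (-271/26, -105/13)

T1 reflect across y = 0: (-5, -4) → (-5, 4)
T2 shear: y ← y − 1·x: (-5, 4) → (-5, 9)
T3 rotate counter-clockwise with cos θ = -5/13, sin θ = 12/13: (-5, 9) → (-83/13, -105/13)
T4 shear: x ← x + 1/2·y: (-83/13, -105/13) → (-271/26, -105/13)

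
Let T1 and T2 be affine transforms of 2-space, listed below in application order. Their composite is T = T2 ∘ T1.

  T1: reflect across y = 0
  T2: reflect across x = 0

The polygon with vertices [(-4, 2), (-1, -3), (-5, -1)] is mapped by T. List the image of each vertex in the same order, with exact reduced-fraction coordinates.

image vertices: (4, -2), (1, 3), (5, 1)

T1 reflect across y = 0: (-4, 2) → (-4, -2); (-1, -3) → (-1, 3); (-5, -1) → (-5, 1)
T2 reflect across x = 0: (-4, -2) → (4, -2); (-1, 3) → (1, 3); (-5, 1) → (5, 1)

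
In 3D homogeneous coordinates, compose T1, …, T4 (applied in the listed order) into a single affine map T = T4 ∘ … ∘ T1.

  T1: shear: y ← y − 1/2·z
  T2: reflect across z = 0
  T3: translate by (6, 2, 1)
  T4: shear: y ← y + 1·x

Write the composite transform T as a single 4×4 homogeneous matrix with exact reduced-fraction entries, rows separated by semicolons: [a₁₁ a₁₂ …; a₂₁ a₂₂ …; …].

T1 = [1 0 0 0; 0 1 -1/2 0; 0 0 1 0; 0 0 0 1]
T2·T1 = [1 0 0 0; 0 1 -1/2 0; 0 0 -1 0; 0 0 0 1]
T3·…·T1 = [1 0 0 6; 0 1 -1/2 2; 0 0 -1 1; 0 0 0 1]
T4·…·T1 = [1 0 0 6; 1 1 -1/2 8; 0 0 -1 1; 0 0 0 1]

T = [1 0 0 6; 1 1 -1/2 8; 0 0 -1 1; 0 0 0 1]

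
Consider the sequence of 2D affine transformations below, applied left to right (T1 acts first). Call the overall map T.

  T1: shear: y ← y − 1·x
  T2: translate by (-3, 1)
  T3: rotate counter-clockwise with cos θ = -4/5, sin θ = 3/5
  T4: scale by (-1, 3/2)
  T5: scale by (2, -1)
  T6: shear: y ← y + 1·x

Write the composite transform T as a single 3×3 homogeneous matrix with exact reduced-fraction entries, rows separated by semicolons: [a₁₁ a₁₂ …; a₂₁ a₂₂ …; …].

T = [2/5 6/5 -18/5; -17/10 12/5 3/10; 0 0 1]

T1 = [1 0 0; -1 1 0; 0 0 1]
T2·T1 = [1 0 -3; -1 1 1; 0 0 1]
T3·…·T1 = [-1/5 -3/5 9/5; 7/5 -4/5 -13/5; 0 0 1]
T4·…·T1 = [1/5 3/5 -9/5; 21/10 -6/5 -39/10; 0 0 1]
T5·…·T1 = [2/5 6/5 -18/5; -21/10 6/5 39/10; 0 0 1]
T6·…·T1 = [2/5 6/5 -18/5; -17/10 12/5 3/10; 0 0 1]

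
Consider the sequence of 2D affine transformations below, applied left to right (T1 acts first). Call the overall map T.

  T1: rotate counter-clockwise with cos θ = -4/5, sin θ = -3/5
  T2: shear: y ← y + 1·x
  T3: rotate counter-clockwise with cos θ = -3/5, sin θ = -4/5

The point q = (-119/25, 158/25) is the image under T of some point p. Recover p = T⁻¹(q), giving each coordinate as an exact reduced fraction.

p = (5, 3)

T1 = [-4/5 3/5 0; -3/5 -4/5 0; 0 0 1]
T2·T1 = [-4/5 3/5 0; -7/5 -1/5 0; 0 0 1]
T3·…·T1 = [-16/25 -13/25 0; 37/25 -9/25 0; 0 0 1]
det M = 1; M⁻¹ = [-9/25 13/25 0; -37/25 -16/25 0; 0 0 1]
M⁻¹ · (-119/25, 158/25)ᵀ = (5, 3)ᵀ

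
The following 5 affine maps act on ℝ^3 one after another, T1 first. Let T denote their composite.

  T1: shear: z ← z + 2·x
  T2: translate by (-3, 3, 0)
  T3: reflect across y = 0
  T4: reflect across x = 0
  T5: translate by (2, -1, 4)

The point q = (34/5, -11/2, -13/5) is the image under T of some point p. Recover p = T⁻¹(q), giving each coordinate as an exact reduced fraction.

p = (-9/5, 3/2, -3)

T1 = [1 0 0 0; 0 1 0 0; 2 0 1 0; 0 0 0 1]
T2·T1 = [1 0 0 -3; 0 1 0 3; 2 0 1 0; 0 0 0 1]
T3·…·T1 = [1 0 0 -3; 0 -1 0 -3; 2 0 1 0; 0 0 0 1]
T4·…·T1 = [-1 0 0 3; 0 -1 0 -3; 2 0 1 0; 0 0 0 1]
T5·…·T1 = [-1 0 0 5; 0 -1 0 -4; 2 0 1 4; 0 0 0 1]
det M = 1; M⁻¹ = [-1 0 0 5; 0 -1 0 -4; 2 0 1 -14; 0 0 0 1]
M⁻¹ · (34/5, -11/2, -13/5)ᵀ = (-9/5, 3/2, -3)ᵀ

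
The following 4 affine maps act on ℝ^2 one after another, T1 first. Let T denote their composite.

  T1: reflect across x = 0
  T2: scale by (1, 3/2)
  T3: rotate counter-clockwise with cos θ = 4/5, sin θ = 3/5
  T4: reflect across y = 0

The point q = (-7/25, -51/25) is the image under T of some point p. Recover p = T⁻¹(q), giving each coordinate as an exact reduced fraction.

p = (-1, 6/5)

T1 = [-1 0 0; 0 1 0; 0 0 1]
T2·T1 = [-1 0 0; 0 3/2 0; 0 0 1]
T3·…·T1 = [-4/5 -9/10 0; -3/5 6/5 0; 0 0 1]
T4·…·T1 = [-4/5 -9/10 0; 3/5 -6/5 0; 0 0 1]
det M = 3/2; M⁻¹ = [-4/5 3/5 0; -2/5 -8/15 0; 0 0 1]
M⁻¹ · (-7/25, -51/25)ᵀ = (-1, 6/5)ᵀ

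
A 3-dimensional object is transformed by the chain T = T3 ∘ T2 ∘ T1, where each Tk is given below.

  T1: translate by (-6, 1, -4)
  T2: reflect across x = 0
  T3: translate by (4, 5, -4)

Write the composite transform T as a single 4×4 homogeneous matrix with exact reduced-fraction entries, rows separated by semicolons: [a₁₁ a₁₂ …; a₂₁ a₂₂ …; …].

T = [-1 0 0 10; 0 1 0 6; 0 0 1 -8; 0 0 0 1]

T1 = [1 0 0 -6; 0 1 0 1; 0 0 1 -4; 0 0 0 1]
T2·T1 = [-1 0 0 6; 0 1 0 1; 0 0 1 -4; 0 0 0 1]
T3·…·T1 = [-1 0 0 10; 0 1 0 6; 0 0 1 -8; 0 0 0 1]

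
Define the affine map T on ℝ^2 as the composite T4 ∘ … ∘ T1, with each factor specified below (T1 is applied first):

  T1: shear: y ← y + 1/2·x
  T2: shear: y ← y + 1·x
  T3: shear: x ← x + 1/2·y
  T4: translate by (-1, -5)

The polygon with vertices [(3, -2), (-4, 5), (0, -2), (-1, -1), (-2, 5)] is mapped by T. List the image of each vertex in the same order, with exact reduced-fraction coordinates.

T1 shear: y ← y + 1/2·x: (3, -2) → (3, -1/2); (-4, 5) → (-4, 3); (0, -2) → (0, -2); (-1, -1) → (-1, -3/2); (-2, 5) → (-2, 4)
T2 shear: y ← y + 1·x: (3, -1/2) → (3, 5/2); (-4, 3) → (-4, -1); (0, -2) → (0, -2); (-1, -3/2) → (-1, -5/2); (-2, 4) → (-2, 2)
T3 shear: x ← x + 1/2·y: (3, 5/2) → (17/4, 5/2); (-4, -1) → (-9/2, -1); (0, -2) → (-1, -2); (-1, -5/2) → (-9/4, -5/2); (-2, 2) → (-1, 2)
T4 translate by (-1, -5): (17/4, 5/2) → (13/4, -5/2); (-9/2, -1) → (-11/2, -6); (-1, -2) → (-2, -7); (-9/4, -5/2) → (-13/4, -15/2); (-1, 2) → (-2, -3)

image vertices: (13/4, -5/2), (-11/2, -6), (-2, -7), (-13/4, -15/2), (-2, -3)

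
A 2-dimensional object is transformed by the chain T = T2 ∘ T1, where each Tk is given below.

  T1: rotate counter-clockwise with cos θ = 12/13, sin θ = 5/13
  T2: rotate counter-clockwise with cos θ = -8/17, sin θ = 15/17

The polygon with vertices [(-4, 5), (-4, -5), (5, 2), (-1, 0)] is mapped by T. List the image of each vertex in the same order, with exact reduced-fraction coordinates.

image vertices: (-16/221, -1415/221), (1384/221, 295/221), (-1135/221, 358/221), (171/221, -140/221)

T1 rotate counter-clockwise with cos θ = 12/13, sin θ = 5/13: (-4, 5) → (-73/13, 40/13); (-4, -5) → (-23/13, -80/13); (5, 2) → (50/13, 49/13); (-1, 0) → (-12/13, -5/13)
T2 rotate counter-clockwise with cos θ = -8/17, sin θ = 15/17: (-73/13, 40/13) → (-16/221, -1415/221); (-23/13, -80/13) → (1384/221, 295/221); (50/13, 49/13) → (-1135/221, 358/221); (-12/13, -5/13) → (171/221, -140/221)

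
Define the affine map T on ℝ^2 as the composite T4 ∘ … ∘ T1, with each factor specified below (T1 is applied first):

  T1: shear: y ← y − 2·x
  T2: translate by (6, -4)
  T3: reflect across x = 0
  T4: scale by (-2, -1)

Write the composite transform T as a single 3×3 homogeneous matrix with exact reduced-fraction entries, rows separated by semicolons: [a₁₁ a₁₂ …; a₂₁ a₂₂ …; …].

T = [2 0 12; 2 -1 4; 0 0 1]

T1 = [1 0 0; -2 1 0; 0 0 1]
T2·T1 = [1 0 6; -2 1 -4; 0 0 1]
T3·…·T1 = [-1 0 -6; -2 1 -4; 0 0 1]
T4·…·T1 = [2 0 12; 2 -1 4; 0 0 1]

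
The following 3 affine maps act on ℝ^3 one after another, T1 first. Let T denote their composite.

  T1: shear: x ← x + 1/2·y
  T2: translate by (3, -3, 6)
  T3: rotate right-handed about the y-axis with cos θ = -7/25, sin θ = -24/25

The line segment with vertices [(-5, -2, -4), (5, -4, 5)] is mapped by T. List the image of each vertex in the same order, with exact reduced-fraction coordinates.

T1 shear: x ← x + 1/2·y: (-5, -2, -4) → (-6, -2, -4); (5, -4, 5) → (3, -4, 5)
T2 translate by (3, -3, 6): (-6, -2, -4) → (-3, -5, 2); (3, -4, 5) → (6, -7, 11)
T3 rotate right-handed about the y-axis with cos θ = -7/25, sin θ = -24/25: (-3, -5, 2) → (-27/25, -5, -86/25); (6, -7, 11) → (-306/25, -7, 67/25)

image vertices: (-27/25, -5, -86/25), (-306/25, -7, 67/25)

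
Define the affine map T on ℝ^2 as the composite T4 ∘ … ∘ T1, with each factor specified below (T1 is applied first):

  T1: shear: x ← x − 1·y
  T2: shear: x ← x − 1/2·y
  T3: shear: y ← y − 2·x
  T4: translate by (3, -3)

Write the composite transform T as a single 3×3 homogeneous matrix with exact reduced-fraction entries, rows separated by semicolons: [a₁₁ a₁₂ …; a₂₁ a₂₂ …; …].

T1 = [1 -1 0; 0 1 0; 0 0 1]
T2·T1 = [1 -3/2 0; 0 1 0; 0 0 1]
T3·…·T1 = [1 -3/2 0; -2 4 0; 0 0 1]
T4·…·T1 = [1 -3/2 3; -2 4 -3; 0 0 1]

T = [1 -3/2 3; -2 4 -3; 0 0 1]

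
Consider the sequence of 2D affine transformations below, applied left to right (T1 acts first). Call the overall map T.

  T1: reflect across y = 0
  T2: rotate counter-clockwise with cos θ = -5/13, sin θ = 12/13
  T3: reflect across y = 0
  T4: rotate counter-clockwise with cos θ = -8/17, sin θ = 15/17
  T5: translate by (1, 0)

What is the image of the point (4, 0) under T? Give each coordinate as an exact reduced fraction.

T1 reflect across y = 0: (4, 0) → (4, 0)
T2 rotate counter-clockwise with cos θ = -5/13, sin θ = 12/13: (4, 0) → (-20/13, 48/13)
T3 reflect across y = 0: (-20/13, 48/13) → (-20/13, -48/13)
T4 rotate counter-clockwise with cos θ = -8/17, sin θ = 15/17: (-20/13, -48/13) → (880/221, 84/221)
T5 translate by (1, 0): (880/221, 84/221) → (1101/221, 84/221)

T(p) = (1101/221, 84/221)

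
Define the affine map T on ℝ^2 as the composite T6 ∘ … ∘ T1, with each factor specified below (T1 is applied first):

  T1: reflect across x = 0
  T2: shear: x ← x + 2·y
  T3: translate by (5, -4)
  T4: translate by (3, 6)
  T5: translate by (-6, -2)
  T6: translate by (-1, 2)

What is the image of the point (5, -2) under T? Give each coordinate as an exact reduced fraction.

T1 reflect across x = 0: (5, -2) → (-5, -2)
T2 shear: x ← x + 2·y: (-5, -2) → (-9, -2)
T3 translate by (5, -4): (-9, -2) → (-4, -6)
T4 translate by (3, 6): (-4, -6) → (-1, 0)
T5 translate by (-6, -2): (-1, 0) → (-7, -2)
T6 translate by (-1, 2): (-7, -2) → (-8, 0)

T(p) = (-8, 0)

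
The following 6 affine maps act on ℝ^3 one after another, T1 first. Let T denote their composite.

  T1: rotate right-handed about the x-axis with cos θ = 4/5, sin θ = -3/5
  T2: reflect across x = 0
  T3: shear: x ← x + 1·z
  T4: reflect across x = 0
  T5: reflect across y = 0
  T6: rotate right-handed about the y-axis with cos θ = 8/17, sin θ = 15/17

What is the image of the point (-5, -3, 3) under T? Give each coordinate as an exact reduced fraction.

T1 rotate right-handed about the x-axis with cos θ = 4/5, sin θ = -3/5: (-5, -3, 3) → (-5, -3/5, 21/5)
T2 reflect across x = 0: (-5, -3/5, 21/5) → (5, -3/5, 21/5)
T3 shear: x ← x + 1·z: (5, -3/5, 21/5) → (46/5, -3/5, 21/5)
T4 reflect across x = 0: (46/5, -3/5, 21/5) → (-46/5, -3/5, 21/5)
T5 reflect across y = 0: (-46/5, -3/5, 21/5) → (-46/5, 3/5, 21/5)
T6 rotate right-handed about the y-axis with cos θ = 8/17, sin θ = 15/17: (-46/5, 3/5, 21/5) → (-53/85, 3/5, 858/85)

T(p) = (-53/85, 3/5, 858/85)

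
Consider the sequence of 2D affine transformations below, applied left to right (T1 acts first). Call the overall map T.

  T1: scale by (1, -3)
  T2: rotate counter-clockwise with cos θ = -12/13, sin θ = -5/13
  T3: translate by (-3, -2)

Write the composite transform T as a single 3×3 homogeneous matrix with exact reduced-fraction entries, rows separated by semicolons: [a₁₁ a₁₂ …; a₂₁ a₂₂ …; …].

T1 = [1 0 0; 0 -3 0; 0 0 1]
T2·T1 = [-12/13 -15/13 0; -5/13 36/13 0; 0 0 1]
T3·…·T1 = [-12/13 -15/13 -3; -5/13 36/13 -2; 0 0 1]

T = [-12/13 -15/13 -3; -5/13 36/13 -2; 0 0 1]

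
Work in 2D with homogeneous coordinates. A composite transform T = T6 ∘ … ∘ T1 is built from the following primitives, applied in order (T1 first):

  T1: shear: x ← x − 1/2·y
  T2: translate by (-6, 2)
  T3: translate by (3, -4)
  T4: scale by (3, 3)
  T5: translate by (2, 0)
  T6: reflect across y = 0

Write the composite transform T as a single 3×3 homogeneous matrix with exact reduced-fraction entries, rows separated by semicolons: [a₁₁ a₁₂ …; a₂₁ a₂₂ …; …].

T = [3 -3/2 -7; 0 -3 6; 0 0 1]

T1 = [1 -1/2 0; 0 1 0; 0 0 1]
T2·T1 = [1 -1/2 -6; 0 1 2; 0 0 1]
T3·…·T1 = [1 -1/2 -3; 0 1 -2; 0 0 1]
T4·…·T1 = [3 -3/2 -9; 0 3 -6; 0 0 1]
T5·…·T1 = [3 -3/2 -7; 0 3 -6; 0 0 1]
T6·…·T1 = [3 -3/2 -7; 0 -3 6; 0 0 1]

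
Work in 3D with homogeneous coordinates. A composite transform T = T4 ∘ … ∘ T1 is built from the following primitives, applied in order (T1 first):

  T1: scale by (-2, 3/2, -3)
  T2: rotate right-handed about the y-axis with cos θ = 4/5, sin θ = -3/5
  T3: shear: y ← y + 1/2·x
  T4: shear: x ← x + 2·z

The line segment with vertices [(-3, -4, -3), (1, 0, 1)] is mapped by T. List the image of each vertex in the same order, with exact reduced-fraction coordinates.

image vertices: (21, -63/10, 54/5), (-7, 1/10, -18/5)

T1 scale by (-2, 3/2, -3): (-3, -4, -3) → (6, -6, 9); (1, 0, 1) → (-2, 0, -3)
T2 rotate right-handed about the y-axis with cos θ = 4/5, sin θ = -3/5: (6, -6, 9) → (-3/5, -6, 54/5); (-2, 0, -3) → (1/5, 0, -18/5)
T3 shear: y ← y + 1/2·x: (-3/5, -6, 54/5) → (-3/5, -63/10, 54/5); (1/5, 0, -18/5) → (1/5, 1/10, -18/5)
T4 shear: x ← x + 2·z: (-3/5, -63/10, 54/5) → (21, -63/10, 54/5); (1/5, 1/10, -18/5) → (-7, 1/10, -18/5)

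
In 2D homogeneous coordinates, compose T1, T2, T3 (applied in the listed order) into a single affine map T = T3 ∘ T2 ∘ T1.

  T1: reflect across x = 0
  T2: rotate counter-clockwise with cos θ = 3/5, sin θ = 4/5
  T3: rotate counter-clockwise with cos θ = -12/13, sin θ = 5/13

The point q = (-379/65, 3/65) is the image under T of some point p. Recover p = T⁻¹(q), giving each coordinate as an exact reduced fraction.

T1 = [-1 0 0; 0 1 0; 0 0 1]
T2·T1 = [-3/5 -4/5 0; -4/5 3/5 0; 0 0 1]
T3·…·T1 = [56/65 33/65 0; 33/65 -56/65 0; 0 0 1]
det M = -1; M⁻¹ = [56/65 33/65 0; 33/65 -56/65 0; 0 0 1]
M⁻¹ · (-379/65, 3/65)ᵀ = (-5, -3)ᵀ

p = (-5, -3)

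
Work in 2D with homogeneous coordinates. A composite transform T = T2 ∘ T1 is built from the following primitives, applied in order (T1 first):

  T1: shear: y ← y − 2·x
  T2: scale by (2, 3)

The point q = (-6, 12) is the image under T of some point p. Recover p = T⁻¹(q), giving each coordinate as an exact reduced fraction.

T1 = [1 0 0; -2 1 0; 0 0 1]
T2·T1 = [2 0 0; -6 3 0; 0 0 1]
det M = 6; M⁻¹ = [1/2 0 0; 1 1/3 0; 0 0 1]
M⁻¹ · (-6, 12)ᵀ = (-3, -2)ᵀ

p = (-3, -2)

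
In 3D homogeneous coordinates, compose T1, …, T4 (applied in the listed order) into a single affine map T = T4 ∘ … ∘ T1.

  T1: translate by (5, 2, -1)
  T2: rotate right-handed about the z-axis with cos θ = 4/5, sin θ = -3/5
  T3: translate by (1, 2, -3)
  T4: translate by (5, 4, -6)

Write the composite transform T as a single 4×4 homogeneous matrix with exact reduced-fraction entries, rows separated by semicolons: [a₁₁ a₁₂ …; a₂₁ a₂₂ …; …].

T1 = [1 0 0 5; 0 1 0 2; 0 0 1 -1; 0 0 0 1]
T2·T1 = [4/5 3/5 0 26/5; -3/5 4/5 0 -7/5; 0 0 1 -1; 0 0 0 1]
T3·…·T1 = [4/5 3/5 0 31/5; -3/5 4/5 0 3/5; 0 0 1 -4; 0 0 0 1]
T4·…·T1 = [4/5 3/5 0 56/5; -3/5 4/5 0 23/5; 0 0 1 -10; 0 0 0 1]

T = [4/5 3/5 0 56/5; -3/5 4/5 0 23/5; 0 0 1 -10; 0 0 0 1]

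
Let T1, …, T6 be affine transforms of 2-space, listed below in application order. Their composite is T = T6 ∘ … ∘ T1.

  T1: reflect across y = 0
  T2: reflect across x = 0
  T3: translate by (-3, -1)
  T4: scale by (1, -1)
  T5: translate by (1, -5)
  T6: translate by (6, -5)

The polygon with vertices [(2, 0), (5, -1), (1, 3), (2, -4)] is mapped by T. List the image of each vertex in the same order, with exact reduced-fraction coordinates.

T1 reflect across y = 0: (2, 0) → (2, 0); (5, -1) → (5, 1); (1, 3) → (1, -3); (2, -4) → (2, 4)
T2 reflect across x = 0: (2, 0) → (-2, 0); (5, 1) → (-5, 1); (1, -3) → (-1, -3); (2, 4) → (-2, 4)
T3 translate by (-3, -1): (-2, 0) → (-5, -1); (-5, 1) → (-8, 0); (-1, -3) → (-4, -4); (-2, 4) → (-5, 3)
T4 scale by (1, -1): (-5, -1) → (-5, 1); (-8, 0) → (-8, 0); (-4, -4) → (-4, 4); (-5, 3) → (-5, -3)
T5 translate by (1, -5): (-5, 1) → (-4, -4); (-8, 0) → (-7, -5); (-4, 4) → (-3, -1); (-5, -3) → (-4, -8)
T6 translate by (6, -5): (-4, -4) → (2, -9); (-7, -5) → (-1, -10); (-3, -1) → (3, -6); (-4, -8) → (2, -13)

image vertices: (2, -9), (-1, -10), (3, -6), (2, -13)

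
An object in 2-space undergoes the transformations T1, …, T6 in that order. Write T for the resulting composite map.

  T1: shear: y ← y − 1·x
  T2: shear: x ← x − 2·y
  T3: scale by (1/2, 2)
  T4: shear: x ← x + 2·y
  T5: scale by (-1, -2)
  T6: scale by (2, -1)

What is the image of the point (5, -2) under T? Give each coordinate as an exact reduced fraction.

T1 shear: y ← y − 1·x: (5, -2) → (5, -7)
T2 shear: x ← x − 2·y: (5, -7) → (19, -7)
T3 scale by (1/2, 2): (19, -7) → (19/2, -14)
T4 shear: x ← x + 2·y: (19/2, -14) → (-37/2, -14)
T5 scale by (-1, -2): (-37/2, -14) → (37/2, 28)
T6 scale by (2, -1): (37/2, 28) → (37, -28)

T(p) = (37, -28)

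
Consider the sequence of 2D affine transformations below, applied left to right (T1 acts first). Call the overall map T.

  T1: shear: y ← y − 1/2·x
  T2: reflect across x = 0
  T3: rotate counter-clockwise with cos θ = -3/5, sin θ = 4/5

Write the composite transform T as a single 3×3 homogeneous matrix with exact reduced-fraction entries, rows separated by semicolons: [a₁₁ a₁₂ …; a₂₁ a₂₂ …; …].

T1 = [1 0 0; -1/2 1 0; 0 0 1]
T2·T1 = [-1 0 0; -1/2 1 0; 0 0 1]
T3·…·T1 = [1 -4/5 0; -1/2 -3/5 0; 0 0 1]

T = [1 -4/5 0; -1/2 -3/5 0; 0 0 1]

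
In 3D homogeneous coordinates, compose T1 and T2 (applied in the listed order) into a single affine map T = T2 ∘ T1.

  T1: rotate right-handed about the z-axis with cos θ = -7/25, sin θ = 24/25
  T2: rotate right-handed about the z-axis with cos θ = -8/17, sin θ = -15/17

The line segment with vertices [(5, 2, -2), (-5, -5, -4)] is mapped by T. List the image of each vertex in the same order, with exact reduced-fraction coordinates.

T1 rotate right-handed about the z-axis with cos θ = -7/25, sin θ = 24/25: (5, 2, -2) → (-83/25, 106/25, -2); (-5, -5, -4) → (31/5, -17/5, -4)
T2 rotate right-handed about the z-axis with cos θ = -8/17, sin θ = -15/17: (-83/25, 106/25, -2) → (2254/425, 397/425, -2); (31/5, -17/5, -4) → (-503/85, -329/85, -4)

image vertices: (2254/425, 397/425, -2), (-503/85, -329/85, -4)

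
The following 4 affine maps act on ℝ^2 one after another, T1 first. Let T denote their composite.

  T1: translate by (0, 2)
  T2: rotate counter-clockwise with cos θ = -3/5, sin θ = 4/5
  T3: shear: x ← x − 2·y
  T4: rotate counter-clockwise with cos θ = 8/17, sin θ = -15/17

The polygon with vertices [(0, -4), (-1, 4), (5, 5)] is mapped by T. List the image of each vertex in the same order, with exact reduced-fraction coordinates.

image vertices: (58/85, 108/85), (-146/85, -521/85), (-343/85, 607/85)

T1 translate by (0, 2): (0, -4) → (0, -2); (-1, 4) → (-1, 6); (5, 5) → (5, 7)
T2 rotate counter-clockwise with cos θ = -3/5, sin θ = 4/5: (0, -2) → (8/5, 6/5); (-1, 6) → (-21/5, -22/5); (5, 7) → (-43/5, -1/5)
T3 shear: x ← x − 2·y: (8/5, 6/5) → (-4/5, 6/5); (-21/5, -22/5) → (23/5, -22/5); (-43/5, -1/5) → (-41/5, -1/5)
T4 rotate counter-clockwise with cos θ = 8/17, sin θ = -15/17: (-4/5, 6/5) → (58/85, 108/85); (23/5, -22/5) → (-146/85, -521/85); (-41/5, -1/5) → (-343/85, 607/85)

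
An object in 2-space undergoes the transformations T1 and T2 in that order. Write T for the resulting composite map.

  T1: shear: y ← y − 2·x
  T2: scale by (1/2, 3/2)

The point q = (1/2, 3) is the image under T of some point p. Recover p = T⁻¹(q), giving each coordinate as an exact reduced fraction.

T1 = [1 0 0; -2 1 0; 0 0 1]
T2·T1 = [1/2 0 0; -3 3/2 0; 0 0 1]
det M = 3/4; M⁻¹ = [2 0 0; 4 2/3 0; 0 0 1]
M⁻¹ · (1/2, 3)ᵀ = (1, 4)ᵀ

p = (1, 4)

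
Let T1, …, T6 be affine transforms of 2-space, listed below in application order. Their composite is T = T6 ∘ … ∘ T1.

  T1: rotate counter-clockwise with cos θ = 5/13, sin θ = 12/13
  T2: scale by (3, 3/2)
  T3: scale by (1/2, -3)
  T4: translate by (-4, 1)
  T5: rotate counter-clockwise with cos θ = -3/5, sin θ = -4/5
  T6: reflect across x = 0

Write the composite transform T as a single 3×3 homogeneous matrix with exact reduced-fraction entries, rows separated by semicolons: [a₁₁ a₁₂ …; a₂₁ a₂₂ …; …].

T1 = [5/13 -12/13 0; 12/13 5/13 0; 0 0 1]
T2·T1 = [15/13 -36/13 0; 18/13 15/26 0; 0 0 1]
T3·…·T1 = [15/26 -18/13 0; -54/13 -45/26 0; 0 0 1]
T4·…·T1 = [15/26 -18/13 -4; -54/13 -45/26 1; 0 0 1]
T5·…·T1 = [-477/130 -36/65 16/5; 132/65 279/130 13/5; 0 0 1]
T6·…·T1 = [477/130 36/65 -16/5; 132/65 279/130 13/5; 0 0 1]

T = [477/130 36/65 -16/5; 132/65 279/130 13/5; 0 0 1]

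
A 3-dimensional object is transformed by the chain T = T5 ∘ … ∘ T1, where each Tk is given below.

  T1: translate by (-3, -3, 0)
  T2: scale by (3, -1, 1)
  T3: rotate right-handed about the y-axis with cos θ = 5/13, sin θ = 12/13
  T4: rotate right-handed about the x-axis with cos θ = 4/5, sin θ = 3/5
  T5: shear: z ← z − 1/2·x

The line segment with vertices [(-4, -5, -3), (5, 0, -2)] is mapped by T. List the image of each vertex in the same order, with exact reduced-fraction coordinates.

image vertices: (-141/13, -59/13, 645/26), (6/13, 402/65, -226/65)

T1 translate by (-3, -3, 0): (-4, -5, -3) → (-7, -8, -3); (5, 0, -2) → (2, -3, -2)
T2 scale by (3, -1, 1): (-7, -8, -3) → (-21, 8, -3); (2, -3, -2) → (6, 3, -2)
T3 rotate right-handed about the y-axis with cos θ = 5/13, sin θ = 12/13: (-21, 8, -3) → (-141/13, 8, 237/13); (6, 3, -2) → (6/13, 3, -82/13)
T4 rotate right-handed about the x-axis with cos θ = 4/5, sin θ = 3/5: (-141/13, 8, 237/13) → (-141/13, -59/13, 252/13); (6/13, 3, -82/13) → (6/13, 402/65, -211/65)
T5 shear: z ← z − 1/2·x: (-141/13, -59/13, 252/13) → (-141/13, -59/13, 645/26); (6/13, 402/65, -211/65) → (6/13, 402/65, -226/65)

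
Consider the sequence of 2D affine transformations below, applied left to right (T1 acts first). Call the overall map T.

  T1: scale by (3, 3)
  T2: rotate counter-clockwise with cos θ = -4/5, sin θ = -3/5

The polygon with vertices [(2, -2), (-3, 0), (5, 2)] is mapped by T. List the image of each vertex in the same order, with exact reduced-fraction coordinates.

T1 scale by (3, 3): (2, -2) → (6, -6); (-3, 0) → (-9, 0); (5, 2) → (15, 6)
T2 rotate counter-clockwise with cos θ = -4/5, sin θ = -3/5: (6, -6) → (-42/5, 6/5); (-9, 0) → (36/5, 27/5); (15, 6) → (-42/5, -69/5)

image vertices: (-42/5, 6/5), (36/5, 27/5), (-42/5, -69/5)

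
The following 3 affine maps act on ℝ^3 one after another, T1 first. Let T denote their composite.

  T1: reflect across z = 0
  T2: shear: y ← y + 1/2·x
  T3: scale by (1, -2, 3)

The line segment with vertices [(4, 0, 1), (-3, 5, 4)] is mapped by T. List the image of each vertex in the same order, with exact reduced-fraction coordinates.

T1 reflect across z = 0: (4, 0, 1) → (4, 0, -1); (-3, 5, 4) → (-3, 5, -4)
T2 shear: y ← y + 1/2·x: (4, 0, -1) → (4, 2, -1); (-3, 5, -4) → (-3, 7/2, -4)
T3 scale by (1, -2, 3): (4, 2, -1) → (4, -4, -3); (-3, 7/2, -4) → (-3, -7, -12)

image vertices: (4, -4, -3), (-3, -7, -12)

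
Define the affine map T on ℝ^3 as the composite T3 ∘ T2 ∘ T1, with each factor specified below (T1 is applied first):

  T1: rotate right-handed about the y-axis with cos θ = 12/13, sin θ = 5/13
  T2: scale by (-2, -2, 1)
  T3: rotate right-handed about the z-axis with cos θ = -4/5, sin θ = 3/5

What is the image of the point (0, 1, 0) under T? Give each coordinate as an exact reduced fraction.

T1 rotate right-handed about the y-axis with cos θ = 12/13, sin θ = 5/13: (0, 1, 0) → (0, 1, 0)
T2 scale by (-2, -2, 1): (0, 1, 0) → (0, -2, 0)
T3 rotate right-handed about the z-axis with cos θ = -4/5, sin θ = 3/5: (0, -2, 0) → (6/5, 8/5, 0)

T(p) = (6/5, 8/5, 0)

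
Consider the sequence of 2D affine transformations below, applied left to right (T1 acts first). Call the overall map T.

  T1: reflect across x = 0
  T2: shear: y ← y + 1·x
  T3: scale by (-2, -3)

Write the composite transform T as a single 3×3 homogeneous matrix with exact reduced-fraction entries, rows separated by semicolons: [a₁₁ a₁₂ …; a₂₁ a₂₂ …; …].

T = [2 0 0; 3 -3 0; 0 0 1]

T1 = [-1 0 0; 0 1 0; 0 0 1]
T2·T1 = [-1 0 0; -1 1 0; 0 0 1]
T3·…·T1 = [2 0 0; 3 -3 0; 0 0 1]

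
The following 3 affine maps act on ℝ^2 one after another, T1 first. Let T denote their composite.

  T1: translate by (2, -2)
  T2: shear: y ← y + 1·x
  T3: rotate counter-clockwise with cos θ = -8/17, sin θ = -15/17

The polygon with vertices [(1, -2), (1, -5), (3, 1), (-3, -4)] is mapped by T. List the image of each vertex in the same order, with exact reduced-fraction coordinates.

image vertices: (-39/17, -37/17), (-84/17, -13/17), (20/17, -107/17), (-97/17, 71/17)

T1 translate by (2, -2): (1, -2) → (3, -4); (1, -5) → (3, -7); (3, 1) → (5, -1); (-3, -4) → (-1, -6)
T2 shear: y ← y + 1·x: (3, -4) → (3, -1); (3, -7) → (3, -4); (5, -1) → (5, 4); (-1, -6) → (-1, -7)
T3 rotate counter-clockwise with cos θ = -8/17, sin θ = -15/17: (3, -1) → (-39/17, -37/17); (3, -4) → (-84/17, -13/17); (5, 4) → (20/17, -107/17); (-1, -7) → (-97/17, 71/17)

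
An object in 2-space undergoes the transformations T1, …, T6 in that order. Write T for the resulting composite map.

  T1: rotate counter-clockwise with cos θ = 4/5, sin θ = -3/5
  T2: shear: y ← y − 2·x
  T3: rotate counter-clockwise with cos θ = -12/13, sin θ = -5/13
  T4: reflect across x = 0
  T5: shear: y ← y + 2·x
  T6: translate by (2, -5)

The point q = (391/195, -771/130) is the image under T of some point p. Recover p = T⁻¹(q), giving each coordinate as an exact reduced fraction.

p = (-2/3, 3/2)

T1 = [4/5 3/5 0; -3/5 4/5 0; 0 0 1]
T2·T1 = [4/5 3/5 0; -11/5 -2/5 0; 0 0 1]
T3·…·T1 = [-103/65 -46/65 0; 112/65 9/65 0; 0 0 1]
T4·…·T1 = [103/65 46/65 0; 112/65 9/65 0; 0 0 1]
T5·…·T1 = [103/65 46/65 0; 318/65 101/65 0; 0 0 1]
T6·…·T1 = [103/65 46/65 2; 318/65 101/65 -5; 0 0 1]
det M = -1; M⁻¹ = [-101/65 46/65 432/65; 318/65 -103/65 -1151/65; 0 0 1]
M⁻¹ · (391/195, -771/130)ᵀ = (-2/3, 3/2)ᵀ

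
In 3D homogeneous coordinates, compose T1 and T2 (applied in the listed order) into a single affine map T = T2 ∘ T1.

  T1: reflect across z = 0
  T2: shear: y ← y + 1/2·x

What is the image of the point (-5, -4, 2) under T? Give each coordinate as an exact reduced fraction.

T(p) = (-5, -13/2, -2)

T1 reflect across z = 0: (-5, -4, 2) → (-5, -4, -2)
T2 shear: y ← y + 1/2·x: (-5, -4, -2) → (-5, -13/2, -2)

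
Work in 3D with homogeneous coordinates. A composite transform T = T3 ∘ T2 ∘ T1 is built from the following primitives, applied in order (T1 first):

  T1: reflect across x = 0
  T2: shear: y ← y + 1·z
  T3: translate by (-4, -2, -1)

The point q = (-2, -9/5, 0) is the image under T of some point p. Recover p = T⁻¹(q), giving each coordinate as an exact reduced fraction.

p = (-2, -4/5, 1)

T1 = [-1 0 0 0; 0 1 0 0; 0 0 1 0; 0 0 0 1]
T2·T1 = [-1 0 0 0; 0 1 1 0; 0 0 1 0; 0 0 0 1]
T3·…·T1 = [-1 0 0 -4; 0 1 1 -2; 0 0 1 -1; 0 0 0 1]
det M = -1; M⁻¹ = [-1 0 0 -4; 0 1 -1 1; 0 0 1 1; 0 0 0 1]
M⁻¹ · (-2, -9/5, 0)ᵀ = (-2, -4/5, 1)ᵀ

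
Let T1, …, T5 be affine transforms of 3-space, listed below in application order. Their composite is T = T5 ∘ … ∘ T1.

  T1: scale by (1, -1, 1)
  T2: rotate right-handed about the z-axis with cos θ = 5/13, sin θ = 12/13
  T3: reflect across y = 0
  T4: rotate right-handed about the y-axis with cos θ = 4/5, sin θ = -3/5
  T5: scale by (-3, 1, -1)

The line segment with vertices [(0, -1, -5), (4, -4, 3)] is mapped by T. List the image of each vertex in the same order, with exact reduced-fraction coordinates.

T1 scale by (1, -1, 1): (0, -1, -5) → (0, 1, -5); (4, -4, 3) → (4, 4, 3)
T2 rotate right-handed about the z-axis with cos θ = 5/13, sin θ = 12/13: (0, 1, -5) → (-12/13, 5/13, -5); (4, 4, 3) → (-28/13, 68/13, 3)
T3 reflect across y = 0: (-12/13, 5/13, -5) → (-12/13, -5/13, -5); (-28/13, 68/13, 3) → (-28/13, -68/13, 3)
T4 rotate right-handed about the y-axis with cos θ = 4/5, sin θ = -3/5: (-12/13, -5/13, -5) → (147/65, -5/13, -296/65); (-28/13, -68/13, 3) → (-229/65, -68/13, 72/65)
T5 scale by (-3, 1, -1): (147/65, -5/13, -296/65) → (-441/65, -5/13, 296/65); (-229/65, -68/13, 72/65) → (687/65, -68/13, -72/65)

image vertices: (-441/65, -5/13, 296/65), (687/65, -68/13, -72/65)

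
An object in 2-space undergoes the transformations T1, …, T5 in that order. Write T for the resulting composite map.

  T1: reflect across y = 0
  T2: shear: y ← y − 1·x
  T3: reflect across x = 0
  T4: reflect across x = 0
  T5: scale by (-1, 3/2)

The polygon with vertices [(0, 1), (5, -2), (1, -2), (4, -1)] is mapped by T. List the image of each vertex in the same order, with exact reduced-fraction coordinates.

T1 reflect across y = 0: (0, 1) → (0, -1); (5, -2) → (5, 2); (1, -2) → (1, 2); (4, -1) → (4, 1)
T2 shear: y ← y − 1·x: (0, -1) → (0, -1); (5, 2) → (5, -3); (1, 2) → (1, 1); (4, 1) → (4, -3)
T3 reflect across x = 0: (0, -1) → (0, -1); (5, -3) → (-5, -3); (1, 1) → (-1, 1); (4, -3) → (-4, -3)
T4 reflect across x = 0: (0, -1) → (0, -1); (-5, -3) → (5, -3); (-1, 1) → (1, 1); (-4, -3) → (4, -3)
T5 scale by (-1, 3/2): (0, -1) → (0, -3/2); (5, -3) → (-5, -9/2); (1, 1) → (-1, 3/2); (4, -3) → (-4, -9/2)

image vertices: (0, -3/2), (-5, -9/2), (-1, 3/2), (-4, -9/2)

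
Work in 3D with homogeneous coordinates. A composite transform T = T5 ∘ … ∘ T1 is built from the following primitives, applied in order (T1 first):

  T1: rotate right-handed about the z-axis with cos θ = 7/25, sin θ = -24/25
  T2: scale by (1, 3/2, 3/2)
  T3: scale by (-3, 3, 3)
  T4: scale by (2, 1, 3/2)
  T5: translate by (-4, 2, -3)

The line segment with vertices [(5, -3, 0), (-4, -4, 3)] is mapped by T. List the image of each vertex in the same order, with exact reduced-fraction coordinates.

image vertices: (122/25, -1169/50, -3), (644/25, 356/25, 69/4)

T1 rotate right-handed about the z-axis with cos θ = 7/25, sin θ = -24/25: (5, -3, 0) → (-37/25, -141/25, 0); (-4, -4, 3) → (-124/25, 68/25, 3)
T2 scale by (1, 3/2, 3/2): (-37/25, -141/25, 0) → (-37/25, -423/50, 0); (-124/25, 68/25, 3) → (-124/25, 102/25, 9/2)
T3 scale by (-3, 3, 3): (-37/25, -423/50, 0) → (111/25, -1269/50, 0); (-124/25, 102/25, 9/2) → (372/25, 306/25, 27/2)
T4 scale by (2, 1, 3/2): (111/25, -1269/50, 0) → (222/25, -1269/50, 0); (372/25, 306/25, 27/2) → (744/25, 306/25, 81/4)
T5 translate by (-4, 2, -3): (222/25, -1269/50, 0) → (122/25, -1169/50, -3); (744/25, 306/25, 81/4) → (644/25, 356/25, 69/4)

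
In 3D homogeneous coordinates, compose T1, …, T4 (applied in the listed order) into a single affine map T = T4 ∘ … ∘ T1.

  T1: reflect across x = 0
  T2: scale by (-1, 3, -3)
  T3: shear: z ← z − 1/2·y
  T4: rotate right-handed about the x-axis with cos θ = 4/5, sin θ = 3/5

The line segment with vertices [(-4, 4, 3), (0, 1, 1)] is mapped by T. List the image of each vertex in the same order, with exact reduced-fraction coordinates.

image vertices: (-4, 93/5, -24/5), (0, 51/10, -9/5)

T1 reflect across x = 0: (-4, 4, 3) → (4, 4, 3); (0, 1, 1) → (0, 1, 1)
T2 scale by (-1, 3, -3): (4, 4, 3) → (-4, 12, -9); (0, 1, 1) → (0, 3, -3)
T3 shear: z ← z − 1/2·y: (-4, 12, -9) → (-4, 12, -15); (0, 3, -3) → (0, 3, -9/2)
T4 rotate right-handed about the x-axis with cos θ = 4/5, sin θ = 3/5: (-4, 12, -15) → (-4, 93/5, -24/5); (0, 3, -9/2) → (0, 51/10, -9/5)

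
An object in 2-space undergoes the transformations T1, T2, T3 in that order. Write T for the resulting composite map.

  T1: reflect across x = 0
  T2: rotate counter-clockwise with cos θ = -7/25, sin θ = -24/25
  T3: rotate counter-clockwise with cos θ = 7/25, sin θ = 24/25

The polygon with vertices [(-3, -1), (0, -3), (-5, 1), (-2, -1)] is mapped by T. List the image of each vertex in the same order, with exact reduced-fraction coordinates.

T1 reflect across x = 0: (-3, -1) → (3, -1); (0, -3) → (0, -3); (-5, 1) → (5, 1); (-2, -1) → (2, -1)
T2 rotate counter-clockwise with cos θ = -7/25, sin θ = -24/25: (3, -1) → (-9/5, -13/5); (0, -3) → (-72/25, 21/25); (5, 1) → (-11/25, -127/25); (2, -1) → (-38/25, -41/25)
T3 rotate counter-clockwise with cos θ = 7/25, sin θ = 24/25: (-9/5, -13/5) → (249/125, -307/125); (-72/25, 21/25) → (-1008/625, -1581/625); (-11/25, -127/25) → (2971/625, -1153/625); (-38/25, -41/25) → (718/625, -1199/625)

image vertices: (249/125, -307/125), (-1008/625, -1581/625), (2971/625, -1153/625), (718/625, -1199/625)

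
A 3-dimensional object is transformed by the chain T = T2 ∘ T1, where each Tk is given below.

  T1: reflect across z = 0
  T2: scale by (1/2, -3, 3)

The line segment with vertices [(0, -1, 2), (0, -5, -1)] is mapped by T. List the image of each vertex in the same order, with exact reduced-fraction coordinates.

image vertices: (0, 3, -6), (0, 15, 3)

T1 reflect across z = 0: (0, -1, 2) → (0, -1, -2); (0, -5, -1) → (0, -5, 1)
T2 scale by (1/2, -3, 3): (0, -1, -2) → (0, 3, -6); (0, -5, 1) → (0, 15, 3)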